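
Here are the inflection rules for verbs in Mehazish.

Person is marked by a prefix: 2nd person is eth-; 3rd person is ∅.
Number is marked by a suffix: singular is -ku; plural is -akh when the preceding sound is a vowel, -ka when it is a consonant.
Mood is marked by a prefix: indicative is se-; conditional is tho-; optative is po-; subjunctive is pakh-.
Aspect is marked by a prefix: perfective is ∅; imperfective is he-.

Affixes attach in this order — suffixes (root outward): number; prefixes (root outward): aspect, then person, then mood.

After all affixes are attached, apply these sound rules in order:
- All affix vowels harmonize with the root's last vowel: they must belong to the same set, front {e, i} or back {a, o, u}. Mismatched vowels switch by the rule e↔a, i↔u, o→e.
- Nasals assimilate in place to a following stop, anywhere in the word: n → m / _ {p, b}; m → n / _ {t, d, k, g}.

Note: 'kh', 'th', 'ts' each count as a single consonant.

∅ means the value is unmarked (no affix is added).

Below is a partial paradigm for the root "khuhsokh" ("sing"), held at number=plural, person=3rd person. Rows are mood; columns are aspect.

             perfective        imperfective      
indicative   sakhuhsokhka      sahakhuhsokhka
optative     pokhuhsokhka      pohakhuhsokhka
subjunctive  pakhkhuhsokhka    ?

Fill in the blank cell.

Attach aspect imperfective he- → hekhuhsokh.
Attach number plural -ka (after consonant 'kh') → hekhuhsokhka.
person = 3rd person: zero marking, form stays hekhuhsokhka.
Attach mood subjunctive pakh- → pakhhekhuhsokhka.
Apply vowel harmony: pakhhekhuhsokhka → pakhhakhuhsokhka.
Nasal assimilation: no change.

pakhhakhuhsokhka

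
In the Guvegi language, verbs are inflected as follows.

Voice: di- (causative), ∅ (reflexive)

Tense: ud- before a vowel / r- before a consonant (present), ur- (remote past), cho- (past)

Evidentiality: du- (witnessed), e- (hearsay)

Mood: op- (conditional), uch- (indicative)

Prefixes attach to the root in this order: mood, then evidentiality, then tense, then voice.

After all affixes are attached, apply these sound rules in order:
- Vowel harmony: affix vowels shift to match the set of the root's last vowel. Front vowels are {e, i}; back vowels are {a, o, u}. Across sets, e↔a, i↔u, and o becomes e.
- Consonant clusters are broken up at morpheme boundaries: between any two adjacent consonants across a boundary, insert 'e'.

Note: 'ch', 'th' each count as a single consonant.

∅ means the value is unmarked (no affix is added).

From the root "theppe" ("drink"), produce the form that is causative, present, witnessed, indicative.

Attach mood indicative uch- → uchtheppe.
Attach evidentiality witnessed du- → duuchtheppe.
Attach tense present r- (before consonant 'd') → rduuchtheppe.
Attach voice causative di- → dirduuchtheppe.
Apply vowel harmony: dirduuchtheppe → dirdiichtheppe.
Apply epenthesis: dirdiichtheppe → dirediichetheppe.

dirediichetheppe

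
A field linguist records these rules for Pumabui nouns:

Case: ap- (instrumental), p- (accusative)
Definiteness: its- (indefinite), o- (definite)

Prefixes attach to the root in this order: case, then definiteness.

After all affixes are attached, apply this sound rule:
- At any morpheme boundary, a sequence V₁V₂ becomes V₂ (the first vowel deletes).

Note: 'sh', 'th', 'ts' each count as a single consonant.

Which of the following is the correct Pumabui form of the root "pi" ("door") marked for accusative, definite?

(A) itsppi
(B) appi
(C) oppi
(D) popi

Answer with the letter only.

Attach case accusative p- → ppi.
Attach definiteness definite o- → oppi.
Vowel deletion: no change.
So the correct form is oppi, option (C).
(A) itsppi is wrong: it uses indefinite instead of definite for definiteness.
(D) popi is wrong: it has the affixes in the wrong order.
(B) appi is wrong: it uses instrumental instead of accusative for case.

C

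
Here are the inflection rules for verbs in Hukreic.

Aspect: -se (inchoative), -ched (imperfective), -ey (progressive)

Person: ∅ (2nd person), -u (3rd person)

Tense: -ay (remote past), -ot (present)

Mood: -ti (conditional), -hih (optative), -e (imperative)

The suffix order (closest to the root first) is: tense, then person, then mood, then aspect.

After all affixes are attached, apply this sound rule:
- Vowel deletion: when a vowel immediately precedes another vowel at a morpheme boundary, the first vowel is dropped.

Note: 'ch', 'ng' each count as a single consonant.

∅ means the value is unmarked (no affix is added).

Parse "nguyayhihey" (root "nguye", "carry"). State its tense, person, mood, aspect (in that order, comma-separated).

remote past, 2nd person, optative, progressive

Segment: nguye-ay-hih-ey.
tense: -ay → remote past.
person: ∅ → 2nd person.
mood: -hih → optative.
aspect: -ey → progressive.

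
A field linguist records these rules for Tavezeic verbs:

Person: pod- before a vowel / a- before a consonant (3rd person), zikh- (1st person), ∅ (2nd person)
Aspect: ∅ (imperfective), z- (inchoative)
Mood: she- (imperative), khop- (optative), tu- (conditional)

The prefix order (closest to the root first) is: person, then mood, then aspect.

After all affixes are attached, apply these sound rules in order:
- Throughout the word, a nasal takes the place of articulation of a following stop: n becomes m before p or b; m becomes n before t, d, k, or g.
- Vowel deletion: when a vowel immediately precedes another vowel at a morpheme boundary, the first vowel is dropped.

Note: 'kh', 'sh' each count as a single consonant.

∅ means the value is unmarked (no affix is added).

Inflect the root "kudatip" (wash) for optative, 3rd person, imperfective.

Attach person 3rd person a- (before consonant 'k') → akudatip.
Attach mood optative khop- → khopakudatip.
aspect = imperfective: zero marking, form stays khopakudatip.
Nasal assimilation: no change.
Vowel deletion: no change.

khopakudatip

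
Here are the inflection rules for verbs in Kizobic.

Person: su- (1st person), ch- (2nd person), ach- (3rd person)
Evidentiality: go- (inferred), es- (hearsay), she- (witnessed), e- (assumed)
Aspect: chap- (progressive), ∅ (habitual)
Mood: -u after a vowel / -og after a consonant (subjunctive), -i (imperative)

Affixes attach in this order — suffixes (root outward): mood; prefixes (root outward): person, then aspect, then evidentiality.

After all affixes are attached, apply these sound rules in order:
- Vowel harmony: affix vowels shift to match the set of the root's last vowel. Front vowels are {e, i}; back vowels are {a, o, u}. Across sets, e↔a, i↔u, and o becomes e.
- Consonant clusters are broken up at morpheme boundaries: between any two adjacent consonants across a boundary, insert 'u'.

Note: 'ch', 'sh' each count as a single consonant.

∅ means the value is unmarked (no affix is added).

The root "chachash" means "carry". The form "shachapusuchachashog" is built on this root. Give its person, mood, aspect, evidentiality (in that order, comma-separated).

Segment: she-chap-su-chachash-og.
person: su- → 1st person.
mood: -u/og → subjunctive.
aspect: chap- → progressive.
evidentiality: she- → witnessed.

1st person, subjunctive, progressive, witnessed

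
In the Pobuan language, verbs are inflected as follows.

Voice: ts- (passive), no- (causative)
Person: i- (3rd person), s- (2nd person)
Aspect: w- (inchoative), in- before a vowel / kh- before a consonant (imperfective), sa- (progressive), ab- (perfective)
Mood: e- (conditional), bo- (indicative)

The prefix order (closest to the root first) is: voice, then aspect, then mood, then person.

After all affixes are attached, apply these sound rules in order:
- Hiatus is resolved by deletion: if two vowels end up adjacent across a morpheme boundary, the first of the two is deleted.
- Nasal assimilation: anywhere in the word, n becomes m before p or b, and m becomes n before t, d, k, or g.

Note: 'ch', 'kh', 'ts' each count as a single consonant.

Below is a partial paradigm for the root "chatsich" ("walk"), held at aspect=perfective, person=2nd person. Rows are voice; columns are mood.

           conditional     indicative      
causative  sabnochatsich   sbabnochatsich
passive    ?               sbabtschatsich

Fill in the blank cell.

Attach voice passive ts- → tschatsich.
Attach aspect perfective ab- → abtschatsich.
Attach mood conditional e- → eabtschatsich.
Attach person 2nd person s- → seabtschatsich.
Apply vowel deletion: seabtschatsich → sabtschatsich.
Nasal assimilation: no change.

sabtschatsich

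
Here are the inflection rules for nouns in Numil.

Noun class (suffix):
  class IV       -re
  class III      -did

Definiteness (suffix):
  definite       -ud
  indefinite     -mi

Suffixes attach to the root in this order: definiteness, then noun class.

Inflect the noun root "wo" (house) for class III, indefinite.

womidid

Attach definiteness indefinite -mi → womi.
Attach noun class class III -did → womidid.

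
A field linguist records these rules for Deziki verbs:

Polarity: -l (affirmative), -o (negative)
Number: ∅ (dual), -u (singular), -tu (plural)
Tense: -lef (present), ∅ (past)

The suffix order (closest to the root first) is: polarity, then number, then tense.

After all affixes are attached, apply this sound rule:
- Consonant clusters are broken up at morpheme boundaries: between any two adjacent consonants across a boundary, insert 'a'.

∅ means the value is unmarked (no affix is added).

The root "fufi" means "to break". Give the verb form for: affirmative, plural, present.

fufilatulef

Attach polarity affirmative -l → fufil.
Attach number plural -tu → fufiltu.
Attach tense present -lef → fufiltulef.
Apply epenthesis: fufiltulef → fufilatulef.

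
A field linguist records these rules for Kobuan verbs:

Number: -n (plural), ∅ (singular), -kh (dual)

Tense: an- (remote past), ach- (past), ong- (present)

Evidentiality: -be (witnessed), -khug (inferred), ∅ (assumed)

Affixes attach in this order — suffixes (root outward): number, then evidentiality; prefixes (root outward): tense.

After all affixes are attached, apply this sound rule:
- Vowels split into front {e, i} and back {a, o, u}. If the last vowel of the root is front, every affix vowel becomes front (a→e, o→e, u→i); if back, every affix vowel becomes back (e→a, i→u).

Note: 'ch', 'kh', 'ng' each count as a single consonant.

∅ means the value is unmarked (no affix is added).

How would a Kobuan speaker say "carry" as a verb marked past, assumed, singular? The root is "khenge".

echkhenge

Attach tense past ach- → achkhenge.
number = singular: zero marking, form stays achkhenge.
evidentiality = assumed: zero marking, form stays achkhenge.
Apply vowel harmony: achkhenge → echkhenge.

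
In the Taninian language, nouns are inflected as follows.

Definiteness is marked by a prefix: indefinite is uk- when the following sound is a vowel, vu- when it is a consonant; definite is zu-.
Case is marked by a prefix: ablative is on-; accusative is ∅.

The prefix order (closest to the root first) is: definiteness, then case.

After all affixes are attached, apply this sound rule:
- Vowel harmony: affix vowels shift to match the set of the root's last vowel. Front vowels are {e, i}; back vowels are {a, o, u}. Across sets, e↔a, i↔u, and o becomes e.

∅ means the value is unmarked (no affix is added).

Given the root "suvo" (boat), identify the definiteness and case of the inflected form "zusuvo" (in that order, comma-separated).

Segment: zu-suvo.
definiteness: zu- → definite.
case: ∅ → accusative.

definite, accusative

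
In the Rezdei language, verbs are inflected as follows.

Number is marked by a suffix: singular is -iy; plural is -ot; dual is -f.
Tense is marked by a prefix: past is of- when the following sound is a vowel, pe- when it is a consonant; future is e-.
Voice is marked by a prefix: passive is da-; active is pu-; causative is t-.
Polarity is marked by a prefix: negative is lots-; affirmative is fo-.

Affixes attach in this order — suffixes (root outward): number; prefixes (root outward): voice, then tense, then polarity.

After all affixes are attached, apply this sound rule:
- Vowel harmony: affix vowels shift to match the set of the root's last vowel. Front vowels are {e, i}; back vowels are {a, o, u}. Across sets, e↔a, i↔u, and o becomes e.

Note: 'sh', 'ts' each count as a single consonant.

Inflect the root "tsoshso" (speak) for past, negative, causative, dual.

lotspattsoshsof

Attach voice causative t- → ttsoshso.
Attach tense past pe- (before consonant 't') → pettsoshso.
Attach polarity negative lots- → lotspettsoshso.
Attach number dual -f → lotspettsoshsof.
Apply vowel harmony: lotspettsoshsof → lotspattsoshsof.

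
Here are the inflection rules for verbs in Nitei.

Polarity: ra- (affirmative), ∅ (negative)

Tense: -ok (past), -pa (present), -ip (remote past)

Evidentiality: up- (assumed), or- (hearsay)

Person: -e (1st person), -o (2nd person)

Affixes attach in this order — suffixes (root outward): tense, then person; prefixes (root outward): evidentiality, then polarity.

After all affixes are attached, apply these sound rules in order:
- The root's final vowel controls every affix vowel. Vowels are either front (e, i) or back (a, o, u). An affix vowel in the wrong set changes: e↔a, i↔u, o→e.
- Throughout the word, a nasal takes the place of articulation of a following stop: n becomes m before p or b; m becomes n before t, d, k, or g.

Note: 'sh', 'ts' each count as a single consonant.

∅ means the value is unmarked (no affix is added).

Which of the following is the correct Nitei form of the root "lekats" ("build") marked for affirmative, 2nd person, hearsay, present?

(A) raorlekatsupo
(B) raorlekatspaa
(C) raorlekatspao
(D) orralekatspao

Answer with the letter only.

C

Attach evidentiality hearsay or- → orlekats.
Attach tense present -pa → orlekatspa.
Attach polarity affirmative ra- → raorlekatspa.
Attach person 2nd person -o → raorlekatspao.
Vowel harmony: no change.
Nasal assimilation: no change.
So the correct form is raorlekatspao, option (C).
(D) orralekatspao is wrong: it has the affixes in the wrong order.
(A) raorlekatsupo is wrong: it uses remote past instead of present for tense.
(B) raorlekatspaa is wrong: it uses 1st person instead of 2nd person for person.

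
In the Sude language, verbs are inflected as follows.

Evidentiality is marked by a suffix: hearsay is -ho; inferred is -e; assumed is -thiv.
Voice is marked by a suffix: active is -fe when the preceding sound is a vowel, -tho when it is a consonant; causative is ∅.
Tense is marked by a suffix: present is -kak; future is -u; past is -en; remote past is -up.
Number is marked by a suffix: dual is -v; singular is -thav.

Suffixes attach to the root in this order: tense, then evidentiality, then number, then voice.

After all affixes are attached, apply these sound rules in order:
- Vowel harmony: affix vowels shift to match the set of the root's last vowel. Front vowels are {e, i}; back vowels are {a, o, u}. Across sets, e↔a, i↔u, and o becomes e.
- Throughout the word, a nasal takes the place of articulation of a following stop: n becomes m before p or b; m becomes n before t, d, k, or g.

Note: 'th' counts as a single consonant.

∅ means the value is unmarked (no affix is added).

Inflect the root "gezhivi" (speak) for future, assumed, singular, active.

Attach tense future -u → gezhiviu.
Attach evidentiality assumed -thiv → gezhiviuthiv.
Attach number singular -thav → gezhiviuthivthav.
Attach voice active -tho (after consonant 'v') → gezhiviuthivthavtho.
Apply vowel harmony: gezhiviuthivthavtho → gezhiviithivthevthe.
Nasal assimilation: no change.

gezhiviithivthevthe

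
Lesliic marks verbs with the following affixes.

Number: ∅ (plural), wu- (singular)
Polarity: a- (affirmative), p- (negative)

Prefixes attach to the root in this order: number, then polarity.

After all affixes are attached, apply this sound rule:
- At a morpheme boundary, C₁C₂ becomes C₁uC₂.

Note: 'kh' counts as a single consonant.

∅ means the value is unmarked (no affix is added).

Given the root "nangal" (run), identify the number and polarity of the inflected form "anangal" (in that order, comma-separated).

Segment: a-nangal.
number: ∅ → plural.
polarity: a- → affirmative.

plural, affirmative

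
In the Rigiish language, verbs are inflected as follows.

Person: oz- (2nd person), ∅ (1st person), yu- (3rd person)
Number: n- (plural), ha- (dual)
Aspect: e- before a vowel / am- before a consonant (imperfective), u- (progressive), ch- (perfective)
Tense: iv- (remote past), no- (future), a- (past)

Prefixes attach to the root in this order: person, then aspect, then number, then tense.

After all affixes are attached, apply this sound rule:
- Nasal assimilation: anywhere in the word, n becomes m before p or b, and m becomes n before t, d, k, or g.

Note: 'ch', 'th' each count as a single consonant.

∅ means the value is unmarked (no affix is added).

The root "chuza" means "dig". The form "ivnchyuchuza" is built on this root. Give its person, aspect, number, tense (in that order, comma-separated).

Segment: iv-n-ch-yu-chuza.
person: yu- → 3rd person.
aspect: ch- → perfective.
number: n- → plural.
tense: iv- → remote past.

3rd person, perfective, plural, remote past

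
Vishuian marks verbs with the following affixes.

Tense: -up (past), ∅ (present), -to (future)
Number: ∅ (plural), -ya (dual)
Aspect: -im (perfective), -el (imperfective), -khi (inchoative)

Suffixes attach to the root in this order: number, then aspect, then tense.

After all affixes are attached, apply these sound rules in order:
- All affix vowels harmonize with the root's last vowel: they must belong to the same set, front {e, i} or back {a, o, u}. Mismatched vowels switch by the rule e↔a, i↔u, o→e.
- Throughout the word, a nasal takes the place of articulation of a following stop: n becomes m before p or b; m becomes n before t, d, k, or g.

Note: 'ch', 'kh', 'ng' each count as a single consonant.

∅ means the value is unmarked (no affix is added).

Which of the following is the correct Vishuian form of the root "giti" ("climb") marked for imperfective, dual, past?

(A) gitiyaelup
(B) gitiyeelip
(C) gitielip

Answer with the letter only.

Attach number dual -ya → gitiya.
Attach aspect imperfective -el → gitiyael.
Attach tense past -up → gitiyaelup.
Apply vowel harmony: gitiyaelup → gitiyeelip.
Nasal assimilation: no change.
So the correct form is gitiyeelip, option (B).
(A) gitiyaelup is wrong: it fails to apply the sound rule(s).
(C) gitielip is wrong: it uses plural instead of dual for number.

B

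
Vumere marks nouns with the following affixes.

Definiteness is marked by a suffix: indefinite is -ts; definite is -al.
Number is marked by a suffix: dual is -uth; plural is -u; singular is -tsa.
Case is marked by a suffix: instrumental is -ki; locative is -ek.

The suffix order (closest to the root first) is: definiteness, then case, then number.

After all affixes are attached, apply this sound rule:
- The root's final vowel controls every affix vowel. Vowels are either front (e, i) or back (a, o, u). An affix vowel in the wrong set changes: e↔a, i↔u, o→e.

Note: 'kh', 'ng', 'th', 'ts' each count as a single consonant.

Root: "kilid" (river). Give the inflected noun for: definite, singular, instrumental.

Attach definiteness definite -al → kilidal.
Attach case instrumental -ki → kilidalki.
Attach number singular -tsa → kilidalkitsa.
Apply vowel harmony: kilidalkitsa → kilidelkitse.

kilidelkitse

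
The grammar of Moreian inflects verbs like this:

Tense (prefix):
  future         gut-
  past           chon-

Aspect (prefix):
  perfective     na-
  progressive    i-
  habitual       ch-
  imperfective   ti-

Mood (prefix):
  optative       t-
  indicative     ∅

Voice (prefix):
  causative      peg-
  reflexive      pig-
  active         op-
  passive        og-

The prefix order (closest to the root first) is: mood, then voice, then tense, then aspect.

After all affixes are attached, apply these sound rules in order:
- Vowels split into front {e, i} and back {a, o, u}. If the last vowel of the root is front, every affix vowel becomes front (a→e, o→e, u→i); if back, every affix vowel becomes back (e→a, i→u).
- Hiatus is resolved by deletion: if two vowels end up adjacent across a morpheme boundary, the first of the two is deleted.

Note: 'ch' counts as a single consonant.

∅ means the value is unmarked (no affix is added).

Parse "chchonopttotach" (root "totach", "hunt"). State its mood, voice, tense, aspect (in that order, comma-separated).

Segment: ch-chon-op-t-totach.
mood: t- → optative.
voice: op- → active.
tense: chon- → past.
aspect: ch- → habitual.

optative, active, past, habitual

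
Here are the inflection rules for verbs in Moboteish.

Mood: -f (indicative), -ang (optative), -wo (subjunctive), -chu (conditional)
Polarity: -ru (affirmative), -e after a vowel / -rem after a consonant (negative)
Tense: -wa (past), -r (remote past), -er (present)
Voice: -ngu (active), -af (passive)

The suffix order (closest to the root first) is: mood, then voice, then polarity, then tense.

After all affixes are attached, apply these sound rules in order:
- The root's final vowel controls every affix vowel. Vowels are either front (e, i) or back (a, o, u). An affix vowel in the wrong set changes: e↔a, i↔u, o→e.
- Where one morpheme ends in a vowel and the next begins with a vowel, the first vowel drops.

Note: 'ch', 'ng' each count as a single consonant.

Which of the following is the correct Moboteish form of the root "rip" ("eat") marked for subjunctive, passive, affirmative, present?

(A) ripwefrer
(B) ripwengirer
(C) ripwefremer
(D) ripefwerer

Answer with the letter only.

A

Attach mood subjunctive -wo → ripwo.
Attach voice passive -af → ripwoaf.
Attach polarity affirmative -ru → ripwoafru.
Attach tense present -er → ripwoafruer.
Apply vowel harmony: ripwoafruer → ripweefrier.
Apply vowel deletion: ripweefrier → ripwefrer.
So the correct form is ripwefrer, option (A).
(D) ripefwerer is wrong: it has the affixes in the wrong order.
(C) ripwefremer is wrong: it uses negative instead of affirmative for polarity.
(B) ripwengirer is wrong: it uses active instead of passive for voice.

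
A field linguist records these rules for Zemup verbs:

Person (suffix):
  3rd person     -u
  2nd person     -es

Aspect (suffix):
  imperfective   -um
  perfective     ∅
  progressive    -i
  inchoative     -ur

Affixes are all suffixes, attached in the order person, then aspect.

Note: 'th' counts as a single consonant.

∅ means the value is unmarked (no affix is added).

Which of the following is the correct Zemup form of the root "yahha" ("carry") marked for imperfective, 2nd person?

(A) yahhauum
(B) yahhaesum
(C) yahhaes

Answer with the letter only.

B

Attach person 2nd person -es → yahhaes.
Attach aspect imperfective -um → yahhaesum.
So the correct form is yahhaesum, option (B).
(A) yahhauum is wrong: it uses 3rd person instead of 2nd person for person.
(C) yahhaes is wrong: it uses perfective instead of imperfective for aspect.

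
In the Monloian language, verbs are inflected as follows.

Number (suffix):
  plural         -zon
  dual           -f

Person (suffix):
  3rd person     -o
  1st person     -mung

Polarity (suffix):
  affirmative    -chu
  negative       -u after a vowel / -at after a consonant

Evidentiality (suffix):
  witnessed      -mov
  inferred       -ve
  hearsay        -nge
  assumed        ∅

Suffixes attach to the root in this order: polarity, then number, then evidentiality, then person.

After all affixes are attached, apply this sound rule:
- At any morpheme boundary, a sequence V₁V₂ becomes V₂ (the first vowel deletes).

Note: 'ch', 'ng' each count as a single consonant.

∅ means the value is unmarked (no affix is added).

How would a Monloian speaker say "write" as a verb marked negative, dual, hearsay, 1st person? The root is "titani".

titanufngemung

Attach polarity negative -u (after vowel 'i') → titaniu.
Attach number dual -f → titaniuf.
Attach evidentiality hearsay -nge → titaniufnge.
Attach person 1st person -mung → titaniufngemung.
Apply vowel deletion: titaniufngemung → titanufngemung.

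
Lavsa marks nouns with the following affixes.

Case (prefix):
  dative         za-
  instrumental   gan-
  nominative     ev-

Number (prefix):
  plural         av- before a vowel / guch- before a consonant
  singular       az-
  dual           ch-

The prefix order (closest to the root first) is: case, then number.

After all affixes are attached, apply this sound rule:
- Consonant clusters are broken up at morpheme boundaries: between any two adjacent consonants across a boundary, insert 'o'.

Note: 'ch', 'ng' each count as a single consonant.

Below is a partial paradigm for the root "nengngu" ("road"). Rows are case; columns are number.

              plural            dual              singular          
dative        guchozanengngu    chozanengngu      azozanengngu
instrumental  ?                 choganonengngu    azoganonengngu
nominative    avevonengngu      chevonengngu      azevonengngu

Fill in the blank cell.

guchoganonengngu

Attach case instrumental gan- → gannengngu.
Attach number plural guch- (before consonant 'g') → guchgannengngu.
Apply epenthesis: guchgannengngu → guchoganonengngu.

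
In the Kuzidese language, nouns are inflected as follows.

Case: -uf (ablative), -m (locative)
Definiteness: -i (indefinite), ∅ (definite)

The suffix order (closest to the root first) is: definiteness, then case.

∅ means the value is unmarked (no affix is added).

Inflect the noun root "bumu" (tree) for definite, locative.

bumum

definiteness = definite: zero marking, form stays bumu.
Attach case locative -m → bumum.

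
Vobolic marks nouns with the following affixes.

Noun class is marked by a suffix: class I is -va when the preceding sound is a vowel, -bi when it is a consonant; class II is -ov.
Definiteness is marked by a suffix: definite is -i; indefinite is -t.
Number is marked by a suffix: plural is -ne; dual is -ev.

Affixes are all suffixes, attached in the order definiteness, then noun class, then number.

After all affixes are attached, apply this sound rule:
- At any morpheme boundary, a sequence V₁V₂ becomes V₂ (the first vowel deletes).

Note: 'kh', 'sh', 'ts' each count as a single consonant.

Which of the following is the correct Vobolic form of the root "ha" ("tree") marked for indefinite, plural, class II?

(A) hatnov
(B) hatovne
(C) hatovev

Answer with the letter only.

B

Attach definiteness indefinite -t → hat.
Attach noun class class II -ov → hatov.
Attach number plural -ne → hatovne.
Vowel deletion: no change.
So the correct form is hatovne, option (B).
(C) hatovev is wrong: it uses dual instead of plural for number.
(A) hatnov is wrong: it has the affixes in the wrong order.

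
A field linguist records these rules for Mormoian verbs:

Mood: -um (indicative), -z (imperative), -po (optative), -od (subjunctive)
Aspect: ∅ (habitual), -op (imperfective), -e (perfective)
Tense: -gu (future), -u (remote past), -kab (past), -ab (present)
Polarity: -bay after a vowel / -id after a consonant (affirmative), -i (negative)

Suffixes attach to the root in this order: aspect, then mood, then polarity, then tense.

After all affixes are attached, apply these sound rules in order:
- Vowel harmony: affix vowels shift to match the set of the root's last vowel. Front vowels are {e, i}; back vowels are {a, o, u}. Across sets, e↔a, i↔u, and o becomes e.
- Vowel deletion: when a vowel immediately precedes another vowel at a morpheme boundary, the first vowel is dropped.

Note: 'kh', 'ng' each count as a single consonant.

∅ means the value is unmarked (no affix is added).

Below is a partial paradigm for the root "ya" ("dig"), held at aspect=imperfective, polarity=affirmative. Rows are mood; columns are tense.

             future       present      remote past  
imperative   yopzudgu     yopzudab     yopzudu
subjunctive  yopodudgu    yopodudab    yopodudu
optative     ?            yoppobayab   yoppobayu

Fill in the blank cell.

yoppobaygu

Attach aspect imperfective -op → yaop.
Attach mood optative -po → yaoppo.
Attach polarity affirmative -bay (after vowel 'o') → yaoppobay.
Attach tense future -gu → yaoppobaygu.
Vowel harmony: no change.
Apply vowel deletion: yaoppobaygu → yoppobaygu.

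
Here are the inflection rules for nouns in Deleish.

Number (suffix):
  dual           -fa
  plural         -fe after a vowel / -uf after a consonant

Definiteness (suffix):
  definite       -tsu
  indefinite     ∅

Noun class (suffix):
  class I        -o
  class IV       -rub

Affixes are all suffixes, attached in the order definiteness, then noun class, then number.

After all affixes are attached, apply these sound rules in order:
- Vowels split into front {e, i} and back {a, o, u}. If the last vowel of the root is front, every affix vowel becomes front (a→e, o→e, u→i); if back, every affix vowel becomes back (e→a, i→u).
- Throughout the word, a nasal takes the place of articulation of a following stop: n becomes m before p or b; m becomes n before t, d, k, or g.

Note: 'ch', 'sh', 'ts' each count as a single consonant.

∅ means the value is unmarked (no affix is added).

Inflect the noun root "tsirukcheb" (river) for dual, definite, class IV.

tsirukchebtsiribfe

Attach definiteness definite -tsu → tsirukchebtsu.
Attach noun class class IV -rub → tsirukchebtsurub.
Attach number dual -fa → tsirukchebtsurubfa.
Apply vowel harmony: tsirukchebtsurubfa → tsirukchebtsiribfe.
Nasal assimilation: no change.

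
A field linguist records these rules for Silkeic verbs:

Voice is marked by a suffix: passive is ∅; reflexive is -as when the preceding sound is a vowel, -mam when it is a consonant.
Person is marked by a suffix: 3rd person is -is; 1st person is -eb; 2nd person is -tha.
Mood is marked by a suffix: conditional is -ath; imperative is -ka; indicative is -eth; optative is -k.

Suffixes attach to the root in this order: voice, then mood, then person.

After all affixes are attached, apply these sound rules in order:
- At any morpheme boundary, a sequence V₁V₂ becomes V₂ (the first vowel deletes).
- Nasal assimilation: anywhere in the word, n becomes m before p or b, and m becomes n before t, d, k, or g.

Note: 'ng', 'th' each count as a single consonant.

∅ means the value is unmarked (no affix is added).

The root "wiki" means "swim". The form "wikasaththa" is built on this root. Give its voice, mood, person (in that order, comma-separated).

Segment: wiki-as-ath-tha.
voice: -as/mam → reflexive.
mood: -ath → conditional.
person: -tha → 2nd person.

reflexive, conditional, 2nd person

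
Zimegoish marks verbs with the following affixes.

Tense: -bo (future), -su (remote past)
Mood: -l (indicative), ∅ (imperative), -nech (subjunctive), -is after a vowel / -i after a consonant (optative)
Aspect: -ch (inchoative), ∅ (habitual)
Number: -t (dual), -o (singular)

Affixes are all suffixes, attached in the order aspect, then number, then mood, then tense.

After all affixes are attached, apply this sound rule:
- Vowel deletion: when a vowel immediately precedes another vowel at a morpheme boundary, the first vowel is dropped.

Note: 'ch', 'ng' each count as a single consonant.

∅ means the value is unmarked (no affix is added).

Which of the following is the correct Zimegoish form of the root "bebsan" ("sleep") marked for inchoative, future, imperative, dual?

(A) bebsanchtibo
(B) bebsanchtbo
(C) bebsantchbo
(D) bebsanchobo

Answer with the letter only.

B

Attach aspect inchoative -ch → bebsanch.
Attach number dual -t → bebsancht.
mood = imperative: zero marking, form stays bebsancht.
Attach tense future -bo → bebsanchtbo.
Vowel deletion: no change.
So the correct form is bebsanchtbo, option (B).
(A) bebsanchtibo is wrong: it uses optative instead of imperative for mood.
(D) bebsanchobo is wrong: it uses singular instead of dual for number.
(C) bebsantchbo is wrong: it has the affixes in the wrong order.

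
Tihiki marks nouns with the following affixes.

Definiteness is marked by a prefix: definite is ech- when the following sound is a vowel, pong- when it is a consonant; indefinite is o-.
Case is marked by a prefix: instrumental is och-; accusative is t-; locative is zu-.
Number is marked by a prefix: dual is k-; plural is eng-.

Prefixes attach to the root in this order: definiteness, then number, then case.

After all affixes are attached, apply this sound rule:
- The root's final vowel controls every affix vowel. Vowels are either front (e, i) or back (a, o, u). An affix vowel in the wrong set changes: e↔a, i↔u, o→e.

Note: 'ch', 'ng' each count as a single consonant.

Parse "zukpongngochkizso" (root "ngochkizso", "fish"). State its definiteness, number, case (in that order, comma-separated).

definite, dual, locative

Segment: zu-k-pong-ngochkizso.
definiteness: ech/pong- → definite.
number: k- → dual.
case: zu- → locative.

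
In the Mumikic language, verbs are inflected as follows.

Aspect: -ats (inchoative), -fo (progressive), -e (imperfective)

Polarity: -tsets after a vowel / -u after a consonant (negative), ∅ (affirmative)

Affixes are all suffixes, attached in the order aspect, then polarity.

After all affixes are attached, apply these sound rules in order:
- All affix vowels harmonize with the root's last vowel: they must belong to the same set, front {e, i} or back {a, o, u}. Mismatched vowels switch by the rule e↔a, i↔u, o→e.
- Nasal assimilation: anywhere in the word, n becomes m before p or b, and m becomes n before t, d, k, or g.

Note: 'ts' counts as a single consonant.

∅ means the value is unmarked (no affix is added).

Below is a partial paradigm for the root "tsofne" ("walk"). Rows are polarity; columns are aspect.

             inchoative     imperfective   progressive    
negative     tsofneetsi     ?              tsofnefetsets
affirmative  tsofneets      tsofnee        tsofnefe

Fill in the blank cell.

Attach aspect imperfective -e → tsofnee.
Attach polarity negative -tsets (after vowel 'e') → tsofneetsets.
Vowel harmony: no change.
Nasal assimilation: no change.

tsofneetsets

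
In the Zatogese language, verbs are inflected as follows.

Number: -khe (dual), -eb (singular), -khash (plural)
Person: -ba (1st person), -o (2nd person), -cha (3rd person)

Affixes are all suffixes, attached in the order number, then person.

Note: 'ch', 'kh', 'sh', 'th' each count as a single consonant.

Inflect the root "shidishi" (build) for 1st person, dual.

shidishikheba

Attach number dual -khe → shidishikhe.
Attach person 1st person -ba → shidishikheba.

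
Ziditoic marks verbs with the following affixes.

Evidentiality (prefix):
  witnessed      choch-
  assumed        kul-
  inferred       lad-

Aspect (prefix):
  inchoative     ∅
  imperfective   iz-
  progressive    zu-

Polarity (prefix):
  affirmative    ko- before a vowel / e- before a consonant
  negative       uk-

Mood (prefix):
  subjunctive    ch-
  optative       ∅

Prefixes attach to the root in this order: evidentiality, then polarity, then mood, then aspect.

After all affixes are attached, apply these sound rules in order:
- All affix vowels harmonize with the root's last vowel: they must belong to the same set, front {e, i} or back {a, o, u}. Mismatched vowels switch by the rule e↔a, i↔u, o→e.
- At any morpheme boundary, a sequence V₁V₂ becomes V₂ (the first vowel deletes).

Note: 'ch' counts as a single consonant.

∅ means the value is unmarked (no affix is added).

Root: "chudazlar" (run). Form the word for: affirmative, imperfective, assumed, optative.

uzakulchudazlar

Attach evidentiality assumed kul- → kulchudazlar.
Attach polarity affirmative e- (before consonant 'k') → ekulchudazlar.
mood = optative: zero marking, form stays ekulchudazlar.
Attach aspect imperfective iz- → izekulchudazlar.
Apply vowel harmony: izekulchudazlar → uzakulchudazlar.
Vowel deletion: no change.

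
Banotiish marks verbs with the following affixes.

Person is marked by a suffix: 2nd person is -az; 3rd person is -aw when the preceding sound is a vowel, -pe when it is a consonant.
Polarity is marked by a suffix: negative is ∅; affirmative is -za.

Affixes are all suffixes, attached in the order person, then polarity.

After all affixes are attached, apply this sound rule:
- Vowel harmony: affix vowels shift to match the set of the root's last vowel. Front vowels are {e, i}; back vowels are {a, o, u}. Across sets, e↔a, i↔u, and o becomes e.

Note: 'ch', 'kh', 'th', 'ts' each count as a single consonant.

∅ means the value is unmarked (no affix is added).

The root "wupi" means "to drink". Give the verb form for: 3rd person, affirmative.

wupiewze

Attach person 3rd person -aw (after vowel 'i') → wupiaw.
Attach polarity affirmative -za → wupiawza.
Apply vowel harmony: wupiawza → wupiewze.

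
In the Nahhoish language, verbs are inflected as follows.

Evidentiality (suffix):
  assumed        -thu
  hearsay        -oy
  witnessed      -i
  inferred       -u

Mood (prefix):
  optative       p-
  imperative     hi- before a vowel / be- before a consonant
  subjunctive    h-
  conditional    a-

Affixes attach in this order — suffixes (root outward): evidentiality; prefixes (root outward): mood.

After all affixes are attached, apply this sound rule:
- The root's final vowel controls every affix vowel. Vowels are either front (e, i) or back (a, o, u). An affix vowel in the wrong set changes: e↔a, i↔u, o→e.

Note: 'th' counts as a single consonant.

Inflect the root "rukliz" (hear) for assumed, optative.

pruklizthi

Attach evidentiality assumed -thu → ruklizthu.
Attach mood optative p- → pruklizthu.
Apply vowel harmony: pruklizthu → pruklizthi.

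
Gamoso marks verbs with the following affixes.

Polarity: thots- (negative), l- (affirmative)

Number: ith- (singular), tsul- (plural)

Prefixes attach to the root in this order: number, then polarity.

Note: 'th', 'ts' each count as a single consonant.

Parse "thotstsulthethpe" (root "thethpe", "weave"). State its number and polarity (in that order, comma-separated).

plural, negative

Segment: thots-tsul-thethpe.
number: tsul- → plural.
polarity: thots- → negative.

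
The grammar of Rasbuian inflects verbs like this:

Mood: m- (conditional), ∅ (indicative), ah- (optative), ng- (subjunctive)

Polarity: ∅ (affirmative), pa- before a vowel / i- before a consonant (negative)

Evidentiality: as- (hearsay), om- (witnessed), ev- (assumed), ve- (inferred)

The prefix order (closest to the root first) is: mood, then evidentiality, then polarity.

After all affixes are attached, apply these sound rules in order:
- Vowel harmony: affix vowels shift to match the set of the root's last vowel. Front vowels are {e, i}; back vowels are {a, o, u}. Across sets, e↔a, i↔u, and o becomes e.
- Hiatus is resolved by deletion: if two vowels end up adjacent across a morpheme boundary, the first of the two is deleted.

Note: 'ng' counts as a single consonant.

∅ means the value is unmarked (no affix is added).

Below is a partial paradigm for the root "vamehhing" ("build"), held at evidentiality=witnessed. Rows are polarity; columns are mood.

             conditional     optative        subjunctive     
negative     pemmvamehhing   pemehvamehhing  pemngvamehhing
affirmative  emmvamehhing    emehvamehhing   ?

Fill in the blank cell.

emngvamehhing

Attach mood subjunctive ng- → ngvamehhing.
Attach evidentiality witnessed om- → omngvamehhing.
polarity = affirmative: zero marking, form stays omngvamehhing.
Apply vowel harmony: omngvamehhing → emngvamehhing.
Vowel deletion: no change.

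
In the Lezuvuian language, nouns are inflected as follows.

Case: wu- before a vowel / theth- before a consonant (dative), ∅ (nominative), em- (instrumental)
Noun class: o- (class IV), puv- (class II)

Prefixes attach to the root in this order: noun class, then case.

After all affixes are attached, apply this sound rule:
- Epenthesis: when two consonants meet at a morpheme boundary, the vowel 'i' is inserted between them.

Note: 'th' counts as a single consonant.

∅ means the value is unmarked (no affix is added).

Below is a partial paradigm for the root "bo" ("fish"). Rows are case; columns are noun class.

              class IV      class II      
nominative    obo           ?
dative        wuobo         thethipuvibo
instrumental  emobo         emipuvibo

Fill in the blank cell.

puvibo

Attach noun class class II puv- → puvbo.
case = nominative: zero marking, form stays puvbo.
Apply epenthesis: puvbo → puvibo.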